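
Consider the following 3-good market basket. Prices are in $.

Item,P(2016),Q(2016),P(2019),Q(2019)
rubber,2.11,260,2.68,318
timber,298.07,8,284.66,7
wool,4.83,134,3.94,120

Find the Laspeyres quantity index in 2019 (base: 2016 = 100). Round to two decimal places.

Laspeyres quantity index uses base-period prices as weights.
ΣP(2016)·Q(2019) = 2.11×318 + 298.07×7 + 4.83×120 = 670.98 + 2086.49 + 579.6 = 3337.07
ΣP(2016)·Q(2016) = 2.11×260 + 298.07×8 + 4.83×134 = 548.6 + 2384.56 + 647.22 = 3580.38
Index = 3337.07 / 3580.38 × 100 = 93.2044

93.20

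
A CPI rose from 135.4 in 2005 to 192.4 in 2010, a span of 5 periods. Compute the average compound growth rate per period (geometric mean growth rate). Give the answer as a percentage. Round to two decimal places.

Growth factor = (192.4/135.4)^(1/5) = (1.420975)^(1/5) = 1.072796
Growth rate = 1.072796 − 1 = 0.072796 = 7.2796%

7.28%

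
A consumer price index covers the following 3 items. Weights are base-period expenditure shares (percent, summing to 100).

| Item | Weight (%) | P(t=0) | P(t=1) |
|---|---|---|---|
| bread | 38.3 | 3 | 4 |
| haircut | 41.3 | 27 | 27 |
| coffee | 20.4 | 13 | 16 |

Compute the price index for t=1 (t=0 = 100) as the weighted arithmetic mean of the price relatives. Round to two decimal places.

117.47

bread: 38.3 × (4/3) = 38.3 × 1.333333 = 51.0667
haircut: 41.3 × (27/27) = 41.3 × 1.000000 = 41.3000
coffee: 20.4 × (16/13) = 20.4 × 1.230769 = 25.1077
Index = Σ wᵢ·(p₁ᵢ/p₀ᵢ) = 51.0667 + 41.3000 + 25.1077 = 117.4744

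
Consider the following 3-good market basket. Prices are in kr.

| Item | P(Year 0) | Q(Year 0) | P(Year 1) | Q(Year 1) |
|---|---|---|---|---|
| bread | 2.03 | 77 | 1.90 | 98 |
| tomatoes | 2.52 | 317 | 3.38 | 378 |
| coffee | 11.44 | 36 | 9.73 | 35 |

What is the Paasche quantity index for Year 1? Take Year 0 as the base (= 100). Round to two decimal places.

115.07

Paasche quantity index uses current-period prices as weights.
ΣP(Year 1)·Q(Year 1) = 1.90×98 + 3.38×378 + 9.73×35 = 186.2 + 1277.64 + 340.55 = 1804.39
ΣP(Year 1)·Q(Year 0) = 1.90×77 + 3.38×317 + 9.73×36 = 146.3 + 1071.46 + 350.28 = 1568.04
Index = 1804.39 / 1568.04 × 100 = 115.0730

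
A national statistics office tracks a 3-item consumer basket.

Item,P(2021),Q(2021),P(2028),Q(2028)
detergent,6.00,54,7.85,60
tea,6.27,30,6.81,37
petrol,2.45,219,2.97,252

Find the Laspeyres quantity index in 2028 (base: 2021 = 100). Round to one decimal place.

115.3

Laspeyres quantity index uses base-period prices as weights.
ΣP(2021)·Q(2028) = 6.00×60 + 6.27×37 + 2.45×252 = 360 + 231.99 + 617.4 = 1209.39
ΣP(2021)·Q(2021) = 6.00×54 + 6.27×30 + 2.45×219 = 324 + 188.1 + 536.55 = 1048.65
Index = 1209.39 / 1048.65 × 100 = 115.3283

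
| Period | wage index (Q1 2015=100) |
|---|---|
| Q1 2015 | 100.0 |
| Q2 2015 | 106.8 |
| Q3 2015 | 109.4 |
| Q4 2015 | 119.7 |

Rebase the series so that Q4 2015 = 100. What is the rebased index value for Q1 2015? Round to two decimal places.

Rebased(Q1 2015) = 100.0 / 119.7 × 100 = 83.5422

83.54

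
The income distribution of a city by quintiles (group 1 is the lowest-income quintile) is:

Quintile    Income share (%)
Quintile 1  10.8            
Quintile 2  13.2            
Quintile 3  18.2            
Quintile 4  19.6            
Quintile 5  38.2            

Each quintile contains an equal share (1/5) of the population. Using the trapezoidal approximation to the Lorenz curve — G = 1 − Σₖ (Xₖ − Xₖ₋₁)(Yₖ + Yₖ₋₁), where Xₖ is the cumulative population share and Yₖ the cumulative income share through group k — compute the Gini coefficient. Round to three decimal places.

0.245

Cumulative income shares Yₖ: 0.1080, 0.2400, 0.4220, 0.6180, 1.0000
Σ (Xₖ−Xₖ₋₁)(Yₖ+Yₖ₋₁) = (1/5)(0.1080+0.0000) + (1/5)(0.2400+0.1080) + (1/5)(0.4220+0.2400) + (1/5)(0.6180+0.4220) + (1/5)(1.0000+0.6180)
  = 0.0216 + 0.0696 + 0.1324 + 0.2080 + 0.3236 = 0.7552
G = 1 − 0.7552 = 0.2448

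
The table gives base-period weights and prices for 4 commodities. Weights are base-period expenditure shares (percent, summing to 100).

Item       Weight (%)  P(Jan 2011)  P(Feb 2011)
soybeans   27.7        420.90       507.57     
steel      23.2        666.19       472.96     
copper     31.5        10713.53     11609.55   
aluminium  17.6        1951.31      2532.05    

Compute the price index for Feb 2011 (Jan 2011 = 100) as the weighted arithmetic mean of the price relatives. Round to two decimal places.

106.85

soybeans: 27.7 × (507.57/420.90) = 27.7 × 1.205916 = 33.4039
steel: 23.2 × (472.96/666.19) = 23.2 × 0.709948 = 16.4708
copper: 31.5 × (11609.55/10713.53) = 31.5 × 1.083634 = 34.1345
aluminium: 17.6 × (2532.05/1951.31) = 17.6 × 1.297615 = 22.8380
Index = Σ wᵢ·(p₁ᵢ/p₀ᵢ) = 33.4039 + 16.4708 + 34.1345 + 22.8380 = 106.8472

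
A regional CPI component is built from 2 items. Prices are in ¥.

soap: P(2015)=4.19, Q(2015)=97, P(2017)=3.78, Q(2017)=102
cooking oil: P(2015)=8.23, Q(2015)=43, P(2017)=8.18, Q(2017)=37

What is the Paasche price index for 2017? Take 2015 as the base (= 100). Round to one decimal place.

Paasche price index uses current-period quantities as weights.
ΣP(2017)·Q(2017) = 3.78×102 + 8.18×37 = 385.56 + 302.66 = 688.22
ΣP(2015)·Q(2017) = 4.19×102 + 8.23×37 = 427.38 + 304.51 = 731.89
Index = 688.22 / 731.89 × 100 = 94.0333

94.0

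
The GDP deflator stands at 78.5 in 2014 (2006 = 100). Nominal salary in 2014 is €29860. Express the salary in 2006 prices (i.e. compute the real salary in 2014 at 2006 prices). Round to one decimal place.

Real = Nominal ÷ (Index/100) = 29860 ÷ (78.5/100)
     = 29860 ÷ 0.785 = 38038.2166

38038.2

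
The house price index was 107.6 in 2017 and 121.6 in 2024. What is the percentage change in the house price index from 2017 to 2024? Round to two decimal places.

Change = (121.6 − 107.6) / 107.6 × 100
       = 14.0 / 107.6 × 100 = 13.0112%

13.01%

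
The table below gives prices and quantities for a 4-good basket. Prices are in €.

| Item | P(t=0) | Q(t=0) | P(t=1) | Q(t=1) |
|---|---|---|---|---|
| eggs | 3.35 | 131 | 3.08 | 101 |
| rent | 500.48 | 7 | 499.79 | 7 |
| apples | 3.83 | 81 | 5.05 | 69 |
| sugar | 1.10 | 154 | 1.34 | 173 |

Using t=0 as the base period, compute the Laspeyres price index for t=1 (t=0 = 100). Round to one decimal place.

Laspeyres price index uses base-period quantities as weights.
ΣP(t=1)·Q(t=0) = 3.08×131 + 499.79×7 + 5.05×81 + 1.34×154 = 403.48 + 3498.53 + 409.05 + 206.36 = 4517.42
ΣP(t=0)·Q(t=0) = 3.35×131 + 500.48×7 + 3.83×81 + 1.10×154 = 438.85 + 3503.36 + 310.23 + 169.4 = 4421.84
Index = 4517.42 / 4421.84 × 100 = 102.1615

102.2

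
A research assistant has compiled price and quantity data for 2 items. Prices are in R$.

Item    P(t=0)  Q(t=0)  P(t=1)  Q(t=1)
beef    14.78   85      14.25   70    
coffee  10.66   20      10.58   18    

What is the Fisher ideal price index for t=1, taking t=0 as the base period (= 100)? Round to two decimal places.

96.84

Laspeyres component (base-period weights):
ΣP(t=1)Q(t=0) = 14.25×85 + 10.58×20 = 1211.25 + 211.6 = 1422.85
ΣP(t=0)Q(t=0) = 14.78×85 + 10.66×20 = 1256.3 + 213.2 = 1469.5
L = 1422.85 / 1469.5 × 100 = 96.8255
Paasche component (current-period weights):
ΣP(t=1)Q(t=1) = 14.25×70 + 10.58×18 = 997.5 + 190.44 = 1187.94
ΣP(t=0)Q(t=1) = 14.78×70 + 10.66×18 = 1034.6 + 191.88 = 1226.48
P = 1187.94 / 1226.48 × 100 = 96.8577
Fisher = √(L × P) = √(96.8255 × 96.8577) = 96.8416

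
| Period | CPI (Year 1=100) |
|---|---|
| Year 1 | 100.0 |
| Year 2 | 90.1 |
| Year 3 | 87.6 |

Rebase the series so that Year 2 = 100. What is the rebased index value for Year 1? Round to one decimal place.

Rebased(Year 1) = 100.0 / 90.1 × 100 = 110.9878

111.0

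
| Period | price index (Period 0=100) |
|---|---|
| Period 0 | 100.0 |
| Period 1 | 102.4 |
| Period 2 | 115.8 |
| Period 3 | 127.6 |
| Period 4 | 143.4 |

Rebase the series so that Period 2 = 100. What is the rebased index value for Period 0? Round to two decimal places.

Rebased(Period 0) = 100.0 / 115.8 × 100 = 86.3558

86.36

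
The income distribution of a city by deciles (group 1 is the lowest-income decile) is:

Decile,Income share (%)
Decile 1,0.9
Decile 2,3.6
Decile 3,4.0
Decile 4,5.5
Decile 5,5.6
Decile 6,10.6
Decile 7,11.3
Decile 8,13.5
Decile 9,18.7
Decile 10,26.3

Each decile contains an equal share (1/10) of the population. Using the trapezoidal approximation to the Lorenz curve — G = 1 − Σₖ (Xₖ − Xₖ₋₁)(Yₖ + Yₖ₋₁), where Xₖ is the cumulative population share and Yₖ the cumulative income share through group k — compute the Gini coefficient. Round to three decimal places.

Cumulative income shares Yₖ: 0.0090, 0.0450, 0.0850, 0.1400, 0.1960, 0.3020, 0.4150, 0.5500, 0.7370, 1.0000
Σ (Xₖ−Xₖ₋₁)(Yₖ+Yₖ₋₁) = (1/10)(0.0090+0.0000) + (1/10)(0.0450+0.0090) + (1/10)(0.0850+0.0450) + (1/10)(0.1400+0.0850) + (1/10)(0.1960+0.1400) + (1/10)(0.3020+0.1960) + (1/10)(0.4150+0.3020) + (1/10)(0.5500+0.4150) + (1/10)(0.7370+0.5500) + (1/10)(1.0000+0.7370)
  = 0.0009 + 0.0054 + 0.0130 + 0.0225 + 0.0336 + 0.0498 + 0.0717 + 0.0965 + 0.1287 + 0.1737 = 0.5958
G = 1 − 0.5958 = 0.4042

0.404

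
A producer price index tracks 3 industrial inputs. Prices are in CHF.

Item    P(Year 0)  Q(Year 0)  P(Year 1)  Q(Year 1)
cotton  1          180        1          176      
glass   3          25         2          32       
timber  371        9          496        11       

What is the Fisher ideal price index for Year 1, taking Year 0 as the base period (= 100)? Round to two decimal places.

Laspeyres component (base-period weights):
ΣP(Year 1)Q(Year 0) = 1×180 + 2×25 + 496×9 = 180 + 50 + 4464 = 4694
ΣP(Year 0)Q(Year 0) = 1×180 + 3×25 + 371×9 = 180 + 75 + 3339 = 3594
L = 4694 / 3594 × 100 = 130.6066
Paasche component (current-period weights):
ΣP(Year 1)Q(Year 1) = 1×176 + 2×32 + 496×11 = 176 + 64 + 5456 = 5696
ΣP(Year 0)Q(Year 1) = 1×176 + 3×32 + 371×11 = 176 + 96 + 4081 = 4353
P = 5696 / 4353 × 100 = 130.8523
Fisher = √(L × P) = √(130.6066 × 130.8523) = 130.7294

130.73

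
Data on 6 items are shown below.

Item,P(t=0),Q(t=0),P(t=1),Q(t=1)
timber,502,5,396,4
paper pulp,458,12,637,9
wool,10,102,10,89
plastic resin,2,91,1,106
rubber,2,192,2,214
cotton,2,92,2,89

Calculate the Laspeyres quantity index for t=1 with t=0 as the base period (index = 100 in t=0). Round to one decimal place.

Laspeyres quantity index uses base-period prices as weights.
ΣP(t=0)·Q(t=1) = 502×4 + 458×9 + 10×89 + 2×106 + 2×214 + 2×89 = 2008 + 4122 + 890 + 212 + 428 + 178 = 7838
ΣP(t=0)·Q(t=0) = 502×5 + 458×12 + 10×102 + 2×91 + 2×192 + 2×92 = 2510 + 5496 + 1020 + 182 + 384 + 184 = 9776
Index = 7838 / 9776 × 100 = 80.1759

80.2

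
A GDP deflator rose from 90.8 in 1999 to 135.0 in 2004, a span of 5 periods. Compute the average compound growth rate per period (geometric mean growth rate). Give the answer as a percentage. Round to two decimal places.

Growth factor = (135.0/90.8)^(1/5) = (1.486784)^(1/5) = 1.082554
Growth rate = 1.082554 − 1 = 0.082554 = 8.2554%

8.26%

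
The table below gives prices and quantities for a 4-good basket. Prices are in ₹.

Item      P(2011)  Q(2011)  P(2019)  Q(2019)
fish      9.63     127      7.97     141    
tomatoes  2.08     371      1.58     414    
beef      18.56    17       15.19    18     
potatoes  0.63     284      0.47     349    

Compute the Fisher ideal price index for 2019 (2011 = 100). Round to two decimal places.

Laspeyres component (base-period weights):
ΣP(2019)Q(2011) = 7.97×127 + 1.58×371 + 15.19×17 + 0.47×284 = 1012.19 + 586.18 + 258.23 + 133.48 = 1990.08
ΣP(2011)Q(2011) = 9.63×127 + 2.08×371 + 18.56×17 + 0.63×284 = 1223.01 + 771.68 + 315.52 + 178.92 = 2489.13
L = 1990.08 / 2489.13 × 100 = 79.9508
Paasche component (current-period weights):
ΣP(2019)Q(2019) = 7.97×141 + 1.58×414 + 15.19×18 + 0.47×349 = 1123.77 + 654.12 + 273.42 + 164.03 = 2215.34
ΣP(2011)Q(2019) = 9.63×141 + 2.08×414 + 18.56×18 + 0.63×349 = 1357.83 + 861.12 + 334.08 + 219.87 = 2772.9
P = 2215.34 / 2772.9 × 100 = 79.8925
Fisher = √(L × P) = √(79.9508 × 79.8925) = 79.9217

79.92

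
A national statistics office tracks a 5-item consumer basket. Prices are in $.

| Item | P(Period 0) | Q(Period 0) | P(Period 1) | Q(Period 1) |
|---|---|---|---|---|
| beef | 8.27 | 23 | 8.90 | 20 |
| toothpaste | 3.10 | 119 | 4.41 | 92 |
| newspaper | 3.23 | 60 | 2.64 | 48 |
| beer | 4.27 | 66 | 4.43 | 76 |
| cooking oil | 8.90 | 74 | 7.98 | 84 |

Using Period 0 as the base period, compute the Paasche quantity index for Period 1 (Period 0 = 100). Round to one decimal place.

97.0

Paasche quantity index uses current-period prices as weights.
ΣP(Period 1)·Q(Period 1) = 8.90×20 + 4.41×92 + 2.64×48 + 4.43×76 + 7.98×84 = 178 + 405.72 + 126.72 + 336.68 + 670.32 = 1717.44
ΣP(Period 1)·Q(Period 0) = 8.90×23 + 4.41×119 + 2.64×60 + 4.43×66 + 7.98×74 = 204.7 + 524.79 + 158.4 + 292.38 + 590.52 = 1770.79
Index = 1717.44 / 1770.79 × 100 = 96.9872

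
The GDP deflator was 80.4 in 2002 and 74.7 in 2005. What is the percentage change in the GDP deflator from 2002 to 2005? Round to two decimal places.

Change = (74.7 − 80.4) / 80.4 × 100
       = -5.7 / 80.4 × 100 = -7.0896%

-7.09%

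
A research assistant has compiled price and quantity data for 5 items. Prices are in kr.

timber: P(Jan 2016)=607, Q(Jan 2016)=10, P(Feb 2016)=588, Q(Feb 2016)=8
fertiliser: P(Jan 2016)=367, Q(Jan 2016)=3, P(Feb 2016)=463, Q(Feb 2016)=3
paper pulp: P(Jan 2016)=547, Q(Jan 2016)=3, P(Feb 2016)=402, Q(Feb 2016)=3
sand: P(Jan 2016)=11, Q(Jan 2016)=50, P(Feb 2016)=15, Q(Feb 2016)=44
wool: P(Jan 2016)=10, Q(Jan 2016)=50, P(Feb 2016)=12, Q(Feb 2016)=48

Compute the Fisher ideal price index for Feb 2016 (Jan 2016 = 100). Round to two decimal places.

Laspeyres component (base-period weights):
ΣP(Feb 2016)Q(Jan 2016) = 588×10 + 463×3 + 402×3 + 15×50 + 12×50 = 5880 + 1389 + 1206 + 750 + 600 = 9825
ΣP(Jan 2016)Q(Jan 2016) = 607×10 + 367×3 + 547×3 + 11×50 + 10×50 = 6070 + 1101 + 1641 + 550 + 500 = 9862
L = 9825 / 9862 × 100 = 99.6248
Paasche component (current-period weights):
ΣP(Feb 2016)Q(Feb 2016) = 588×8 + 463×3 + 402×3 + 15×44 + 12×48 = 4704 + 1389 + 1206 + 660 + 576 = 8535
ΣP(Jan 2016)Q(Feb 2016) = 607×8 + 367×3 + 547×3 + 11×44 + 10×48 = 4856 + 1101 + 1641 + 484 + 480 = 8562
P = 8535 / 8562 × 100 = 99.6847
Fisher = √(L × P) = √(99.6248 × 99.6847) = 99.6547

99.65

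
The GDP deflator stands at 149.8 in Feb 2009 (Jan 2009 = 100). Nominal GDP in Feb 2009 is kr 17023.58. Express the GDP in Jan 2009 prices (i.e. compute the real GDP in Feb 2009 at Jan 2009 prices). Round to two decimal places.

Real = Nominal ÷ (Index/100) = 17023.58 ÷ (149.8/100)
     = 17023.58 ÷ 1.498 = 11364.2056

11364.21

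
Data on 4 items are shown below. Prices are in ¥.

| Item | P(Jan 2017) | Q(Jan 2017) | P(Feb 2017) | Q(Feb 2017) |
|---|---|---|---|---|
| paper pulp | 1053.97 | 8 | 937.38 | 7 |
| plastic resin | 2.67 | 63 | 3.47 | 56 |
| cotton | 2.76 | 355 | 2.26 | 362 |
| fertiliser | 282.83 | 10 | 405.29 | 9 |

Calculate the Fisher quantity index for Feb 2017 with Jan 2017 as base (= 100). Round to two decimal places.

Laspeyres component (base-period weights):
ΣP(Jan 2017)Q(Feb 2017) = 1053.97×7 + 2.67×56 + 2.76×362 + 282.83×9 = 7377.79 + 149.52 + 999.12 + 2545.47 = 11071.9
ΣP(Jan 2017)Q(Jan 2017) = 1053.97×8 + 2.67×63 + 2.76×355 + 282.83×10 = 8431.76 + 168.21 + 979.8 + 2828.3 = 12408.07
L = 11071.9 / 12408.07 × 100 = 89.2314
Paasche component (current-period weights):
ΣP(Feb 2017)Q(Feb 2017) = 937.38×7 + 3.47×56 + 2.26×362 + 405.29×9 = 6561.66 + 194.32 + 818.12 + 3647.61 = 11221.71
ΣP(Feb 2017)Q(Jan 2017) = 937.38×8 + 3.47×63 + 2.26×355 + 405.29×10 = 7499.04 + 218.61 + 802.3 + 4052.9 = 12572.85
P = 11221.71 / 12572.85 × 100 = 89.2535
Fisher = √(L × P) = √(89.2314 × 89.2535) = 89.2425

89.24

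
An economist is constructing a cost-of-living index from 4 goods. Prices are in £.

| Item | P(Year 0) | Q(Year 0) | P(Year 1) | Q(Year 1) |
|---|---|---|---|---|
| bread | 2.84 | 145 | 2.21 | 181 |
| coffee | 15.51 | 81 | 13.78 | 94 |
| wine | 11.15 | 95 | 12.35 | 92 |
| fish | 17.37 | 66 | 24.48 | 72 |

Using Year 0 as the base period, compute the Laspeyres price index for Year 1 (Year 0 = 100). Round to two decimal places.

109.08

Laspeyres price index uses base-period quantities as weights.
ΣP(Year 1)·Q(Year 0) = 2.21×145 + 13.78×81 + 12.35×95 + 24.48×66 = 320.45 + 1116.18 + 1173.25 + 1615.68 = 4225.56
ΣP(Year 0)·Q(Year 0) = 2.84×145 + 15.51×81 + 11.15×95 + 17.37×66 = 411.8 + 1256.31 + 1059.25 + 1146.42 = 3873.78
Index = 4225.56 / 3873.78 × 100 = 109.0811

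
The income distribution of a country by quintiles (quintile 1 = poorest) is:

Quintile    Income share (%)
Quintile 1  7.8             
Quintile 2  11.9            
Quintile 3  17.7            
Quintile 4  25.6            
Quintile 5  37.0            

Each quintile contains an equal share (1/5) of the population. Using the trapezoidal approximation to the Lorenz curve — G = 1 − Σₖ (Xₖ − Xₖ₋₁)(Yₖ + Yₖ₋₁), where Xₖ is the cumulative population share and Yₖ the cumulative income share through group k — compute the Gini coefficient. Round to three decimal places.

0.288

Cumulative income shares Yₖ: 0.0780, 0.1970, 0.3740, 0.6300, 1.0000
Σ (Xₖ−Xₖ₋₁)(Yₖ+Yₖ₋₁) = (1/5)(0.0780+0.0000) + (1/5)(0.1970+0.0780) + (1/5)(0.3740+0.1970) + (1/5)(0.6300+0.3740) + (1/5)(1.0000+0.6300)
  = 0.0156 + 0.0550 + 0.1142 + 0.2008 + 0.3260 = 0.7116
G = 1 − 0.7116 = 0.2884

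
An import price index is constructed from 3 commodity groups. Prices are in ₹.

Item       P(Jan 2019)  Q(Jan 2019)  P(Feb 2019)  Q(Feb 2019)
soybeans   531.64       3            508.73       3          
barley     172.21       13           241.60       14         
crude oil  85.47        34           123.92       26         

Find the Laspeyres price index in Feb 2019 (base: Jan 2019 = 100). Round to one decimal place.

131.8

Laspeyres price index uses base-period quantities as weights.
ΣP(Feb 2019)·Q(Jan 2019) = 508.73×3 + 241.60×13 + 123.92×34 = 1526.19 + 3140.8 + 4213.28 = 8880.27
ΣP(Jan 2019)·Q(Jan 2019) = 531.64×3 + 172.21×13 + 85.47×34 = 1594.92 + 2238.73 + 2905.98 = 6739.63
Index = 8880.27 / 6739.63 × 100 = 131.7620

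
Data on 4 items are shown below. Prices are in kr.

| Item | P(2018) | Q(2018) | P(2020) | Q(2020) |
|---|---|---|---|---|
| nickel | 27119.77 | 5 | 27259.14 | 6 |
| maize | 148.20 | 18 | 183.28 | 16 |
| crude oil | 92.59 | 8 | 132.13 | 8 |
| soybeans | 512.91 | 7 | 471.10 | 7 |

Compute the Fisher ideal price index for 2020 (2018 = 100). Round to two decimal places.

100.89

Laspeyres component (base-period weights):
ΣP(2020)Q(2018) = 27259.14×5 + 183.28×18 + 132.13×8 + 471.10×7 = 136295.7 + 3299.04 + 1057.04 + 3297.7 = 143949.48
ΣP(2018)Q(2018) = 27119.77×5 + 148.20×18 + 92.59×8 + 512.91×7 = 135598.85 + 2667.6 + 740.72 + 3590.37 = 142597.54
L = 143949.48 / 142597.54 × 100 = 100.9481
Paasche component (current-period weights):
ΣP(2020)Q(2020) = 27259.14×6 + 183.28×16 + 132.13×8 + 471.10×7 = 163554.84 + 2932.48 + 1057.04 + 3297.7 = 170842.06
ΣP(2018)Q(2020) = 27119.77×6 + 148.20×16 + 92.59×8 + 512.91×7 = 162718.62 + 2371.2 + 740.72 + 3590.37 = 169420.91
P = 170842.06 / 169420.91 × 100 = 100.8388
Fisher = √(L × P) = √(100.9481 × 100.8388) = 100.8934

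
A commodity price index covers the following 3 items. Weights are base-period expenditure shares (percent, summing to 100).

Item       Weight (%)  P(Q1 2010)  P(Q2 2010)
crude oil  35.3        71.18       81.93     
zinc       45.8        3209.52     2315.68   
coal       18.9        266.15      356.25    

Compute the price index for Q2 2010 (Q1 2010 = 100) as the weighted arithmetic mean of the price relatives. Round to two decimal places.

98.97

crude oil: 35.3 × (81.93/71.18) = 35.3 × 1.151026 = 40.6312
zinc: 45.8 × (2315.68/3209.52) = 45.8 × 0.721504 = 33.0449
coal: 18.9 × (356.25/266.15) = 18.9 × 1.338531 = 25.2982
Index = Σ wᵢ·(p₁ᵢ/p₀ᵢ) = 40.6312 + 33.0449 + 25.2982 = 98.9743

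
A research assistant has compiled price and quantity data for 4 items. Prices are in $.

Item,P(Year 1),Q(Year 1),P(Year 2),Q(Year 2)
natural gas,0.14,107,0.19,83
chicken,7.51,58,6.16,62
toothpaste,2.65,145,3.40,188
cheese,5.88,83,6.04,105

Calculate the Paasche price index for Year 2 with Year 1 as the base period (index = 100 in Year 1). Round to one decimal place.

Paasche price index uses current-period quantities as weights.
ΣP(Year 2)·Q(Year 2) = 0.19×83 + 6.16×62 + 3.40×188 + 6.04×105 = 15.77 + 381.92 + 639.2 + 634.2 = 1671.09
ΣP(Year 1)·Q(Year 2) = 0.14×83 + 7.51×62 + 2.65×188 + 5.88×105 = 11.62 + 465.62 + 498.2 + 617.4 = 1592.84
Index = 1671.09 / 1592.84 × 100 = 104.9126

104.9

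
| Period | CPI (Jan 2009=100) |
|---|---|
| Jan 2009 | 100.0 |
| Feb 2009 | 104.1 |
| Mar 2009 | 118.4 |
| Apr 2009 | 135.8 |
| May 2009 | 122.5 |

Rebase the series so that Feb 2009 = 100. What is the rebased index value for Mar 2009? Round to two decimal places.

113.74

Rebased(Mar 2009) = 118.4 / 104.1 × 100 = 113.7368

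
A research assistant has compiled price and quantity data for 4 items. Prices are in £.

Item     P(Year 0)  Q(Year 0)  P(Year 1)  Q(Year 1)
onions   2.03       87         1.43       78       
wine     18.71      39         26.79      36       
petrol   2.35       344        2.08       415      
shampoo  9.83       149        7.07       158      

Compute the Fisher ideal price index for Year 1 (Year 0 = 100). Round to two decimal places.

91.68

Laspeyres component (base-period weights):
ΣP(Year 1)Q(Year 0) = 1.43×87 + 26.79×39 + 2.08×344 + 7.07×149 = 124.41 + 1044.81 + 715.52 + 1053.43 = 2938.17
ΣP(Year 0)Q(Year 0) = 2.03×87 + 18.71×39 + 2.35×344 + 9.83×149 = 176.61 + 729.69 + 808.4 + 1464.67 = 3179.37
L = 2938.17 / 3179.37 × 100 = 92.4136
Paasche component (current-period weights):
ΣP(Year 1)Q(Year 1) = 1.43×78 + 26.79×36 + 2.08×415 + 7.07×158 = 111.54 + 964.44 + 863.2 + 1117.06 = 3056.24
ΣP(Year 0)Q(Year 1) = 2.03×78 + 18.71×36 + 2.35×415 + 9.83×158 = 158.34 + 673.56 + 975.25 + 1553.14 = 3360.29
P = 3056.24 / 3360.29 × 100 = 90.9517
Fisher = √(L × P) = √(92.4136 × 90.9517) = 91.6797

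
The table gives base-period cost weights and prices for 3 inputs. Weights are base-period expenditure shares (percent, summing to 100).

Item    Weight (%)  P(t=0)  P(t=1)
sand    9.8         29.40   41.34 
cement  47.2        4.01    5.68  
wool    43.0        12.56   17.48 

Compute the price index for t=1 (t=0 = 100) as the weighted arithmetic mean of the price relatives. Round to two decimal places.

sand: 9.8 × (41.34/29.40) = 9.8 × 1.406122 = 13.7800
cement: 47.2 × (5.68/4.01) = 47.2 × 1.416459 = 66.8569
wool: 43.0 × (17.48/12.56) = 43.0 × 1.391720 = 59.8439
Index = Σ wᵢ·(p₁ᵢ/p₀ᵢ) = 13.7800 + 66.8569 + 59.8439 = 140.4808

140.48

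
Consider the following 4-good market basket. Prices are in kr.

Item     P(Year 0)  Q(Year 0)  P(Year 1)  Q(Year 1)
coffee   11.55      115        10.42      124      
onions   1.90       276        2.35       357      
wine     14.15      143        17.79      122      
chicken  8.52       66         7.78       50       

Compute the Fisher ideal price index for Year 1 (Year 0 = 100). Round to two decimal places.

Laspeyres component (base-period weights):
ΣP(Year 1)Q(Year 0) = 10.42×115 + 2.35×276 + 17.79×143 + 7.78×66 = 1198.3 + 648.6 + 2543.97 + 513.48 = 4904.35
ΣP(Year 0)Q(Year 0) = 11.55×115 + 1.90×276 + 14.15×143 + 8.52×66 = 1328.25 + 524.4 + 2023.45 + 562.32 = 4438.42
L = 4904.35 / 4438.42 × 100 = 110.4977
Paasche component (current-period weights):
ΣP(Year 1)Q(Year 1) = 10.42×124 + 2.35×357 + 17.79×122 + 7.78×50 = 1292.08 + 838.95 + 2170.38 + 389 = 4690.41
ΣP(Year 0)Q(Year 1) = 11.55×124 + 1.90×357 + 14.15×122 + 8.52×50 = 1432.2 + 678.3 + 1726.3 + 426 = 4262.8
P = 4690.41 / 4262.8 × 100 = 110.0312
Fisher = √(L × P) = √(110.4977 × 110.0312) = 110.2642

110.26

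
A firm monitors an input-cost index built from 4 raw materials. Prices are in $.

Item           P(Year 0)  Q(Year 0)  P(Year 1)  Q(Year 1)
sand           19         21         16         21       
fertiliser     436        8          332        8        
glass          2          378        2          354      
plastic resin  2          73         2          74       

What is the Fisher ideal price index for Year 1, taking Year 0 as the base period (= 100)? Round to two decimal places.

Laspeyres component (base-period weights):
ΣP(Year 1)Q(Year 0) = 16×21 + 332×8 + 2×378 + 2×73 = 336 + 2656 + 756 + 146 = 3894
ΣP(Year 0)Q(Year 0) = 19×21 + 436×8 + 2×378 + 2×73 = 399 + 3488 + 756 + 146 = 4789
L = 3894 / 4789 × 100 = 81.3113
Paasche component (current-period weights):
ΣP(Year 1)Q(Year 1) = 16×21 + 332×8 + 2×354 + 2×74 = 336 + 2656 + 708 + 148 = 3848
ΣP(Year 0)Q(Year 1) = 19×21 + 436×8 + 2×354 + 2×74 = 399 + 3488 + 708 + 148 = 4743
P = 3848 / 4743 × 100 = 81.1301
Fisher = √(L × P) = √(81.3113 × 81.1301) = 81.2207

81.22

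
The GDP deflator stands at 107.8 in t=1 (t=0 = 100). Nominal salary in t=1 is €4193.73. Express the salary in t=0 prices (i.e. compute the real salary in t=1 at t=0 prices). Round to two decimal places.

3890.29

Real = Nominal ÷ (Index/100) = 4193.73 ÷ (107.8/100)
     = 4193.73 ÷ 1.078 = 3890.2876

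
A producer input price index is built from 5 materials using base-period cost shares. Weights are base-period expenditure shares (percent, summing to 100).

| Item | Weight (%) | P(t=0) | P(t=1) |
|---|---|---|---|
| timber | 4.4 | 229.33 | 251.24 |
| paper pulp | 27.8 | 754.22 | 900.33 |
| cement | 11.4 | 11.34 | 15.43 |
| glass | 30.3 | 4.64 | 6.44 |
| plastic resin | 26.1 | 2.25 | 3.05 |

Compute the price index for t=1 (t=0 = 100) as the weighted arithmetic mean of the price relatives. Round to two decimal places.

130.95

timber: 4.4 × (251.24/229.33) = 4.4 × 1.095539 = 4.8204
paper pulp: 27.8 × (900.33/754.22) = 27.8 × 1.193723 = 33.1855
cement: 11.4 × (15.43/11.34) = 11.4 × 1.360670 = 15.5116
glass: 30.3 × (6.44/4.64) = 30.3 × 1.387931 = 42.0543
plastic resin: 26.1 × (3.05/2.25) = 26.1 × 1.355556 = 35.3800
Index = Σ wᵢ·(p₁ᵢ/p₀ᵢ) = 4.8204 + 33.1855 + 15.5116 + 42.0543 + 35.3800 = 130.9518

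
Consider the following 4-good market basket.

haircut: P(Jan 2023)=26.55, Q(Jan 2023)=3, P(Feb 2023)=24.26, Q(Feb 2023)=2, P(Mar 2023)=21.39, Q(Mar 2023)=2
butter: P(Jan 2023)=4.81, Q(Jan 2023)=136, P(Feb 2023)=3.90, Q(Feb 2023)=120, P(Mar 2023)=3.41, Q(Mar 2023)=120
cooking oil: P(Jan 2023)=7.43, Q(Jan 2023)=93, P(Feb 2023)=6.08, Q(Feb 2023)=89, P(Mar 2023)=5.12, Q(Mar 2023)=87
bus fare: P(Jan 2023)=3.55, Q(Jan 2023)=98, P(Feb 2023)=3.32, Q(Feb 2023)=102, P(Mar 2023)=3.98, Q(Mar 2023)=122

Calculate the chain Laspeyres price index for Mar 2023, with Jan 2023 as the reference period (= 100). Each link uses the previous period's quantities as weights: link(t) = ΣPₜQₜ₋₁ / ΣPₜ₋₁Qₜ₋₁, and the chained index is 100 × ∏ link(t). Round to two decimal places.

79.29

Link Jan 2023→Feb 2023:
ΣP(Feb 2023)Q(Jan 2023) = 24.26×3 + 3.90×136 + 6.08×93 + 3.32×98 = 72.78 + 530.4 + 565.44 + 325.36 = 1493.98
ΣP(Jan 2023)Q(Jan 2023) = 26.55×3 + 4.81×136 + 7.43×93 + 3.55×98 = 79.65 + 654.16 + 690.99 + 347.9 = 1772.7
link = 1493.98/1772.7 = 0.842771
Link Feb 2023→Mar 2023:
ΣP(Mar 2023)Q(Feb 2023) = 21.39×2 + 3.41×120 + 5.12×89 + 3.98×102 = 42.78 + 409.2 + 455.68 + 405.96 = 1313.62
ΣP(Feb 2023)Q(Feb 2023) = 24.26×2 + 3.90×120 + 6.08×89 + 3.32×102 = 48.52 + 468 + 541.12 + 338.64 = 1396.28
link = 1313.62/1396.28 = 0.940800
Chained index = 100 × 0.842771 × 0.940800 = 79.2879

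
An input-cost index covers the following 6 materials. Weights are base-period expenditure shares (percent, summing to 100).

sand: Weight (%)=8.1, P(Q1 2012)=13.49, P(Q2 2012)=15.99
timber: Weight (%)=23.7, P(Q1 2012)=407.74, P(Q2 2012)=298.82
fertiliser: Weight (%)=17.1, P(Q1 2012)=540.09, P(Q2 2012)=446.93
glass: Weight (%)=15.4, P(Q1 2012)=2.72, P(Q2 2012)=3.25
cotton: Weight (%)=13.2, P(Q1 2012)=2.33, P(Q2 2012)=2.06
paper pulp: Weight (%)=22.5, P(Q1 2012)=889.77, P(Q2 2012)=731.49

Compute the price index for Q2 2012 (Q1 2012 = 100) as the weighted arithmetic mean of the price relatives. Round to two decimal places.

sand: 8.1 × (15.99/13.49) = 8.1 × 1.185322 = 9.6011
timber: 23.7 × (298.82/407.74) = 23.7 × 0.732869 = 17.3690
fertiliser: 17.1 × (446.93/540.09) = 17.1 × 0.827510 = 14.1504
glass: 15.4 × (3.25/2.72) = 15.4 × 1.194853 = 18.4007
cotton: 13.2 × (2.06/2.33) = 13.2 × 0.884120 = 11.6704
paper pulp: 22.5 × (731.49/889.77) = 22.5 × 0.822111 = 18.4975
Index = Σ wᵢ·(p₁ᵢ/p₀ᵢ) = 9.6011 + 17.3690 + 14.1504 + 18.4007 + 11.6704 + 18.4975 = 89.6892

89.69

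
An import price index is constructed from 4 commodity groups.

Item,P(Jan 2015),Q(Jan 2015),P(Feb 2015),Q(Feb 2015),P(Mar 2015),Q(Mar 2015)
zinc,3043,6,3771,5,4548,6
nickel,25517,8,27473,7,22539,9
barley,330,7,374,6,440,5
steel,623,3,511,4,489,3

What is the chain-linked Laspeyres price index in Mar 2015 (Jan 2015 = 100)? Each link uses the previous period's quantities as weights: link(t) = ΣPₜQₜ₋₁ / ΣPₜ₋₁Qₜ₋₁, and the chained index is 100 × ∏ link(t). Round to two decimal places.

Link Jan 2015→Feb 2015:
ΣP(Feb 2015)Q(Jan 2015) = 3771×6 + 27473×8 + 374×7 + 511×3 = 22626 + 219784 + 2618 + 1533 = 246561
ΣP(Jan 2015)Q(Jan 2015) = 3043×6 + 25517×8 + 330×7 + 623×3 = 18258 + 204136 + 2310 + 1869 = 226573
link = 246561/226573 = 1.088219
Link Feb 2015→Mar 2015:
ΣP(Mar 2015)Q(Feb 2015) = 4548×5 + 22539×7 + 440×6 + 489×4 = 22740 + 157773 + 2640 + 1956 = 185109
ΣP(Feb 2015)Q(Feb 2015) = 3771×5 + 27473×7 + 374×6 + 511×4 = 18855 + 192311 + 2244 + 2044 = 215454
link = 185109/215454 = 0.859158
Chained index = 100 × 1.088219 × 0.859158 = 93.4952

93.50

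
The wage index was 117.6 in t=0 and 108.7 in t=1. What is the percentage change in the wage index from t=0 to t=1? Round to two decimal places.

Change = (108.7 − 117.6) / 117.6 × 100
       = -8.9 / 117.6 × 100 = -7.5680%

-7.57%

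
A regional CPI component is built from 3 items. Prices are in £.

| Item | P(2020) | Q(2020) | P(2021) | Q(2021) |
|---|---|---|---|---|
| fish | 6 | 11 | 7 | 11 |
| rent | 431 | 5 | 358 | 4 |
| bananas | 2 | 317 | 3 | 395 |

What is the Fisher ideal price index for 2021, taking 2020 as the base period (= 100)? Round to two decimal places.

101.52

Laspeyres component (base-period weights):
ΣP(2021)Q(2020) = 7×11 + 358×5 + 3×317 = 77 + 1790 + 951 = 2818
ΣP(2020)Q(2020) = 6×11 + 431×5 + 2×317 = 66 + 2155 + 634 = 2855
L = 2818 / 2855 × 100 = 98.7040
Paasche component (current-period weights):
ΣP(2021)Q(2021) = 7×11 + 358×4 + 3×395 = 77 + 1432 + 1185 = 2694
ΣP(2020)Q(2021) = 6×11 + 431×4 + 2×395 = 66 + 1724 + 790 = 2580
P = 2694 / 2580 × 100 = 104.4186
Fisher = √(L × P) = √(98.7040 × 104.4186) = 101.5211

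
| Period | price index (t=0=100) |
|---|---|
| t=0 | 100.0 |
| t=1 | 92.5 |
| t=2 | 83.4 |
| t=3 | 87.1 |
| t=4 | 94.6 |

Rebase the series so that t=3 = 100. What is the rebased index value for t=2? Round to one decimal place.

95.8

Rebased(t=2) = 83.4 / 87.1 × 100 = 95.7520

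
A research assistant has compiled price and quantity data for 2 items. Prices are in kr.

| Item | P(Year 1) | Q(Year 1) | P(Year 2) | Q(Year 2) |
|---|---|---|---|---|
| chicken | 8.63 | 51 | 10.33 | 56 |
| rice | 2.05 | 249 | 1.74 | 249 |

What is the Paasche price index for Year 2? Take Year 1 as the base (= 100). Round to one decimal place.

Paasche price index uses current-period quantities as weights.
ΣP(Year 2)·Q(Year 2) = 10.33×56 + 1.74×249 = 578.48 + 433.26 = 1011.74
ΣP(Year 1)·Q(Year 2) = 8.63×56 + 2.05×249 = 483.28 + 510.45 = 993.73
Index = 1011.74 / 993.73 × 100 = 101.8124

101.8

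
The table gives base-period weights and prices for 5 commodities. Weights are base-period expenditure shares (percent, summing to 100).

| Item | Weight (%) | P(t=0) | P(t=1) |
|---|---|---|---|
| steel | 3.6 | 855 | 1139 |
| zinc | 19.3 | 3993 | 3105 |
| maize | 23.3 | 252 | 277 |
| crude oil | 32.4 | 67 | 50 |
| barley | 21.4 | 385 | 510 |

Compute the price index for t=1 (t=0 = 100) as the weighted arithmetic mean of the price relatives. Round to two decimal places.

97.94

steel: 3.6 × (1139/855) = 3.6 × 1.332164 = 4.7958
zinc: 19.3 × (3105/3993) = 19.3 × 0.777611 = 15.0079
maize: 23.3 × (277/252) = 23.3 × 1.099206 = 25.6115
crude oil: 32.4 × (50/67) = 32.4 × 0.746269 = 24.1791
barley: 21.4 × (510/385) = 21.4 × 1.324675 = 28.3481
Index = Σ wᵢ·(p₁ᵢ/p₀ᵢ) = 4.7958 + 15.0079 + 25.6115 + 24.1791 + 28.3481 = 97.9423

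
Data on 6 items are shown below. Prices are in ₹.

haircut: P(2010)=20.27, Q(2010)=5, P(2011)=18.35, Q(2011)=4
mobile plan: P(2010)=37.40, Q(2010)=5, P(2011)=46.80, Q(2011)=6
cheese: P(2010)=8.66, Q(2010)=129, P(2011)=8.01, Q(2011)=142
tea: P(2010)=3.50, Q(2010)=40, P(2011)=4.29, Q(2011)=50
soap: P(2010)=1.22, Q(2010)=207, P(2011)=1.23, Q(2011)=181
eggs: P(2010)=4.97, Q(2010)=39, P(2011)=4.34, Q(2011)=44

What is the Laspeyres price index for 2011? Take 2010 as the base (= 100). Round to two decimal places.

98.12

Laspeyres price index uses base-period quantities as weights.
ΣP(2011)·Q(2010) = 18.35×5 + 46.80×5 + 8.01×129 + 4.29×40 + 1.23×207 + 4.34×39 = 91.75 + 234 + 1033.29 + 171.6 + 254.61 + 169.26 = 1954.51
ΣP(2010)·Q(2010) = 20.27×5 + 37.40×5 + 8.66×129 + 3.50×40 + 1.22×207 + 4.97×39 = 101.35 + 187 + 1117.14 + 140 + 252.54 + 193.83 = 1991.86
Index = 1954.51 / 1991.86 × 100 = 98.1249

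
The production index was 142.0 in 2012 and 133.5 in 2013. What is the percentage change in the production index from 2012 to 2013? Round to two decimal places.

-5.99%

Change = (133.5 − 142.0) / 142.0 × 100
       = -8.5 / 142.0 × 100 = -5.9859%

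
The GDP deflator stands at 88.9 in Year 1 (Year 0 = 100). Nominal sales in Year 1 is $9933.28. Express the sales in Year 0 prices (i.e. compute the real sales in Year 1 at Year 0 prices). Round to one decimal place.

11173.5

Real = Nominal ÷ (Index/100) = 9933.28 ÷ (88.9/100)
     = 9933.28 ÷ 0.889 = 11173.5433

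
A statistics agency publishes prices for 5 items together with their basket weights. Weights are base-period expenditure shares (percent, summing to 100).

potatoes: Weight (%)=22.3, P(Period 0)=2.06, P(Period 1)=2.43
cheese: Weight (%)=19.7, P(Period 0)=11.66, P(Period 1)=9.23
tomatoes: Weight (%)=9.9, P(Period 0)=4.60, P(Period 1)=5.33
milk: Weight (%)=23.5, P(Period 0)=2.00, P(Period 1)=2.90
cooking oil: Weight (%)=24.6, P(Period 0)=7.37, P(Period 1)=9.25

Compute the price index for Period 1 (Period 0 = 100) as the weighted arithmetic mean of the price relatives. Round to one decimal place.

potatoes: 22.3 × (2.43/2.06) = 22.3 × 1.179612 = 26.3053
cheese: 19.7 × (9.23/11.66) = 19.7 × 0.791595 = 15.5944
tomatoes: 9.9 × (5.33/4.60) = 9.9 × 1.158696 = 11.4711
milk: 23.5 × (2.90/2.00) = 23.5 × 1.450000 = 34.0750
cooking oil: 24.6 × (9.25/7.37) = 24.6 × 1.255088 = 30.8752
Index = Σ wᵢ·(p₁ᵢ/p₀ᵢ) = 26.3053 + 15.5944 + 11.4711 + 34.0750 + 30.8752 = 118.3210

118.3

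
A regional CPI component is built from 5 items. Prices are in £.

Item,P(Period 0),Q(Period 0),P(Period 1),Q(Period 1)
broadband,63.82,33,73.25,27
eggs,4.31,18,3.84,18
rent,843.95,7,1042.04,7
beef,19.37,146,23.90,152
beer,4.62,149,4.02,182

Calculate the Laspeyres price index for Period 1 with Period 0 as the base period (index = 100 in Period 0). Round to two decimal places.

Laspeyres price index uses base-period quantities as weights.
ΣP(Period 1)·Q(Period 0) = 73.25×33 + 3.84×18 + 1042.04×7 + 23.90×146 + 4.02×149 = 2417.25 + 69.12 + 7294.28 + 3489.4 + 598.98 = 13869.03
ΣP(Period 0)·Q(Period 0) = 63.82×33 + 4.31×18 + 843.95×7 + 19.37×146 + 4.62×149 = 2106.06 + 77.58 + 5907.65 + 2828.02 + 688.38 = 11607.69
Index = 13869.03 / 11607.69 × 100 = 119.4814

119.48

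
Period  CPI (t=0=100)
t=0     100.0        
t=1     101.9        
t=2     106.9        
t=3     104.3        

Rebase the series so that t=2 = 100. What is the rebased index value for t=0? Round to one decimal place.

93.5

Rebased(t=0) = 100.0 / 106.9 × 100 = 93.5454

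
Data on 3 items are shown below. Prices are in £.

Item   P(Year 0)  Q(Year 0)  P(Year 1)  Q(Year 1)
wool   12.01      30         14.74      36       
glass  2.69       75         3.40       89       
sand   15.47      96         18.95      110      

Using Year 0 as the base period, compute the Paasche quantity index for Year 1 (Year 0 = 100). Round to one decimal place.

Paasche quantity index uses current-period prices as weights.
ΣP(Year 1)·Q(Year 1) = 14.74×36 + 3.40×89 + 18.95×110 = 530.64 + 302.6 + 2084.5 = 2917.74
ΣP(Year 1)·Q(Year 0) = 14.74×30 + 3.40×75 + 18.95×96 = 442.2 + 255 + 1819.2 = 2516.4
Index = 2917.74 / 2516.4 × 100 = 115.9490

115.9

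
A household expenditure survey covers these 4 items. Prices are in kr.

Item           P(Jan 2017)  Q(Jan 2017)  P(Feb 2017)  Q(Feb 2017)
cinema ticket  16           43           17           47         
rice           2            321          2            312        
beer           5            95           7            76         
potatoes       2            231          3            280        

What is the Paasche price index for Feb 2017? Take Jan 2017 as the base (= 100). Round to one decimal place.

120.7

Paasche price index uses current-period quantities as weights.
ΣP(Feb 2017)·Q(Feb 2017) = 17×47 + 2×312 + 7×76 + 3×280 = 799 + 624 + 532 + 840 = 2795
ΣP(Jan 2017)·Q(Feb 2017) = 16×47 + 2×312 + 5×76 + 2×280 = 752 + 624 + 380 + 560 = 2316
Index = 2795 / 2316 × 100 = 120.6822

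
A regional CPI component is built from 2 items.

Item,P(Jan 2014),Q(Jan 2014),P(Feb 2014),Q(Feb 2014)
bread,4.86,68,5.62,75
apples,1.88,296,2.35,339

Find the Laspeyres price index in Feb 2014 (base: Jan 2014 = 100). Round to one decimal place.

121.5

Laspeyres price index uses base-period quantities as weights.
ΣP(Feb 2014)·Q(Jan 2014) = 5.62×68 + 2.35×296 = 382.16 + 695.6 = 1077.76
ΣP(Jan 2014)·Q(Jan 2014) = 4.86×68 + 1.88×296 = 330.48 + 556.48 = 886.96
Index = 1077.76 / 886.96 × 100 = 121.5117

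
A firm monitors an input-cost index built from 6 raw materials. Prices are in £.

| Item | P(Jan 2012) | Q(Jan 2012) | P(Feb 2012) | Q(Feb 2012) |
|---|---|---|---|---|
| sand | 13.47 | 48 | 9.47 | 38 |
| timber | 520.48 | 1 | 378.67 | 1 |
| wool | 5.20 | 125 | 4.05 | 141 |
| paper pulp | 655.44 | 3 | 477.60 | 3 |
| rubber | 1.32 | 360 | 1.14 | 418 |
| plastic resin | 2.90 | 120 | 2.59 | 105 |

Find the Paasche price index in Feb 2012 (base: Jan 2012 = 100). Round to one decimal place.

76.1

Paasche price index uses current-period quantities as weights.
ΣP(Feb 2012)·Q(Feb 2012) = 9.47×38 + 378.67×1 + 4.05×141 + 477.60×3 + 1.14×418 + 2.59×105 = 359.86 + 378.67 + 571.05 + 1432.8 + 476.52 + 271.95 = 3490.85
ΣP(Jan 2012)·Q(Feb 2012) = 13.47×38 + 520.48×1 + 5.20×141 + 655.44×3 + 1.32×418 + 2.90×105 = 511.86 + 520.48 + 733.2 + 1966.32 + 551.76 + 304.5 = 4588.12
Index = 3490.85 / 4588.12 × 100 = 76.0845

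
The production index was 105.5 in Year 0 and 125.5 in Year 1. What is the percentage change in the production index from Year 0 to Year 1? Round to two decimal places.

18.96%

Change = (125.5 − 105.5) / 105.5 × 100
       = 20.0 / 105.5 × 100 = 18.9573%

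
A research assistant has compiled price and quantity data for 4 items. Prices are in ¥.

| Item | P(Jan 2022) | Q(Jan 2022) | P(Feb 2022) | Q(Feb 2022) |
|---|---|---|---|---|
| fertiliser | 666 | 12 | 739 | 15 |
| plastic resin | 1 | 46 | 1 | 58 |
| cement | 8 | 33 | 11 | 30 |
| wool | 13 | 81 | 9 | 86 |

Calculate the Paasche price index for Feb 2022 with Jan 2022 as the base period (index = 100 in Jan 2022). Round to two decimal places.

107.37

Paasche price index uses current-period quantities as weights.
ΣP(Feb 2022)·Q(Feb 2022) = 739×15 + 1×58 + 11×30 + 9×86 = 11085 + 58 + 330 + 774 = 12247
ΣP(Jan 2022)·Q(Feb 2022) = 666×15 + 1×58 + 8×30 + 13×86 = 9990 + 58 + 240 + 1118 = 11406
Index = 12247 / 11406 × 100 = 107.3733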